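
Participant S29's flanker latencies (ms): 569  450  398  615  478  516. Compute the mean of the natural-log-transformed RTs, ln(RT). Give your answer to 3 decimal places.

ln(RT): 6.3439, 6.1092, 5.9865, 6.4216, 6.1696, 6.2461
Σ ln(RT) = 37.2769
Mean = 37.2769/6 = 6.21282

6.213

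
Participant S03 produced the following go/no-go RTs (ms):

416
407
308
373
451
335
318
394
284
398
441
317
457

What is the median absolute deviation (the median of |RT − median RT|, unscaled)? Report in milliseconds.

57 ms

Sorted: 284, 308, 317, 318, 335, 373, 394, 398, 407, 416, 441, 451, 457 → median = 394
|x − 394|: 22, 13, 86, 21, 57, 59, 76, 0, 110, 4, 47, 77, 63
Sorted deviations: 0, 4, 13, 21, 22, 47, 57, 59, 63, 76, 77, 86, 110 → MAD = 57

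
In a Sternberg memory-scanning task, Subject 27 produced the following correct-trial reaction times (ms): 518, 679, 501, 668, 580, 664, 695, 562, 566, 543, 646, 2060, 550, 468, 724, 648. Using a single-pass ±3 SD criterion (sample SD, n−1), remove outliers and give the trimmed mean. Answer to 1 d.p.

600.8 ms

n = 16, ΣRT = 11072, M = 692.000
Σ(x−M)² = 2082656.00; s = √(2082656.00/15) = 372.617
Cutoffs: 692.000 ± 3·372.617 → [-425.9, 1809.9]
Outside: 2060 → excluded.
Retained (n=15): Σ = 9012, mean = 9012/15 = 600.800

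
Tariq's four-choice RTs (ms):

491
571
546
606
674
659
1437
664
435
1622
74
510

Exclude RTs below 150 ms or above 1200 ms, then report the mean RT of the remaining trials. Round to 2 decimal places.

572.89 ms

Excluded: 74, 1437, 1622
Retained (n=9): Σ = 5156
Mean = 5156/9 = 572.8889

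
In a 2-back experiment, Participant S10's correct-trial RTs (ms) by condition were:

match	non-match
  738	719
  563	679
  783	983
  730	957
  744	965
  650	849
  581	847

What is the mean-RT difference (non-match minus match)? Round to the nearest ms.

M(match) = 4789/7 = 684.143
M(non-match) = 5999/7 = 857.000
Difference = 857.000 − 684.143 = 172.857 ms

173 ms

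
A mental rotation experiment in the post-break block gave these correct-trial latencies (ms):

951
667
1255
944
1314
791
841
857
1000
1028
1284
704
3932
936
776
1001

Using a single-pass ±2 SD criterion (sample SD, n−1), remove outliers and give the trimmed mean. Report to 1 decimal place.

956.6 ms

n = 16, ΣRT = 18281, M = 1142.562
Σ(x−M)² = 8864225.94; s = √(8864225.94/15) = 768.732
Cutoffs: 1142.562 ± 2·768.732 → [-394.9, 2680.0]
Outside: 3932 → excluded.
Retained (n=15): Σ = 14349, mean = 14349/15 = 956.600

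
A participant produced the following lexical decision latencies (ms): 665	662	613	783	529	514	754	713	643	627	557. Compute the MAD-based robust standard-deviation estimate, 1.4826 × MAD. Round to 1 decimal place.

103.8 ms

Sorted: 514, 529, 557, 613, 627, 643, 662, 665, 713, 754, 783 → median = 643
|x − 643| sorted: 0, 16, 19, 22, 30, 70, 86, 111, 114, 129, 140 → MAD = 70
Robust SD ≈ 1.4826 × 70 = 103.782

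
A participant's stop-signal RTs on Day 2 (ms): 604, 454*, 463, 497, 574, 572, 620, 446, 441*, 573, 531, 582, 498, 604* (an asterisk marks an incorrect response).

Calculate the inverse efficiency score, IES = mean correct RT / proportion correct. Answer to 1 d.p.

689.6 ms

Correct trials (n=11): 604, 463, 497, 574, 572, 620, 446, 573, 531, 582, 498
Mean correct RT = 5960/11 = 541.8182 ms
Proportion correct = 11/14
IES = 541.8182 / (11/14) = 689.587 ms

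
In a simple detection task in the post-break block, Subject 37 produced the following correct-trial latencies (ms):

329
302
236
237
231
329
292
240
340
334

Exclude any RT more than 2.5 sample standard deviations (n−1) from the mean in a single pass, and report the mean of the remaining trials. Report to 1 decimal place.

287.0 ms

n = 10, ΣRT = 2870, M = 287.000
Σ(x−M)² = 19242.00; s = √(19242.00/9) = 46.239
Cutoffs: 287.000 ± 2.5·46.239 → [171.4, 402.6]
No RTs fall outside the cutoffs; all 10 retained. Mean = 2870/10 = 287.000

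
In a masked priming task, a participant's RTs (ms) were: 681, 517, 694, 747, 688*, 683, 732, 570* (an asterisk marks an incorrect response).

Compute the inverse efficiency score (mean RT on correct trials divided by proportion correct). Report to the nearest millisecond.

Correct trials (n=6): 681, 517, 694, 747, 683, 732
Mean correct RT = 4054/6 = 675.6667 ms
Proportion correct = 6/8
IES = 675.6667 / (6/8) = 900.889 ms

901 ms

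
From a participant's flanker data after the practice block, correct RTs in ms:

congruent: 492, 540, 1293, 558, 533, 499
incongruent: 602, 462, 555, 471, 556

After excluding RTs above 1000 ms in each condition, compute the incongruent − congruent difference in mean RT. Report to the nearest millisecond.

5 ms

congruent: exclude 1293
M(congruent) = 2622/5 = 524.400
M(incongruent) = 2646/5 = 529.200
Difference = 529.200 − 524.400 = 4.800 ms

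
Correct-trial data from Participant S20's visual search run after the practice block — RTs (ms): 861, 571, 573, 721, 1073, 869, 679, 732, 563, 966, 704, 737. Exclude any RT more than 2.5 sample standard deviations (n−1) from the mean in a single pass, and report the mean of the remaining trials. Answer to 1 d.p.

n = 12, ΣRT = 9049, M = 754.083
Σ(x−M)² = 284096.92; s = √(284096.92/11) = 160.708
Cutoffs: 754.083 ± 2.5·160.708 → [352.3, 1155.9]
No RTs fall outside the cutoffs; all 12 retained. Mean = 9049/12 = 754.083

754.1 ms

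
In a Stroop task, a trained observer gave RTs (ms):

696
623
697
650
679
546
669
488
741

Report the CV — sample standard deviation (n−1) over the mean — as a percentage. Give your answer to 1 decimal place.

n = 9, Σ = 5789, M = 643.2222
Σ(x−M)² = 51183.556; s = √(51183.556/8) = 79.9872
CV = 79.9872 / 643.2222 = 0.12435 = 12.435%

12.4%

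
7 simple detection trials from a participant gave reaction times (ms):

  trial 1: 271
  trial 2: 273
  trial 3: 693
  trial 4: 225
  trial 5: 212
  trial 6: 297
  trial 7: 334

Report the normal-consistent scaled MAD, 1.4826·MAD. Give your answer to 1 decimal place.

Sorted: 212, 225, 271, 273, 297, 334, 693 → median = 273
|x − 273| sorted: 0, 2, 24, 48, 61, 61, 420 → MAD = 48
Robust SD ≈ 1.4826 × 48 = 71.165

71.2 ms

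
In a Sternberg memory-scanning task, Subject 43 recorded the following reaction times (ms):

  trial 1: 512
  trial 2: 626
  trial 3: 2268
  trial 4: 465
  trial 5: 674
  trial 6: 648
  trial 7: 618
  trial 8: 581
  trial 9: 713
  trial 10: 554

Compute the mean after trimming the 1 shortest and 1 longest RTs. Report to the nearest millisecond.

616 ms

Sorted: 465, 512, 554, 581, 618, 626, 648, 674, 713, 2268
Drop lowest 1 (465) and highest 1 (2268)
Remaining (n=8): Σ = 4926, mean = 4926/8 = 615.750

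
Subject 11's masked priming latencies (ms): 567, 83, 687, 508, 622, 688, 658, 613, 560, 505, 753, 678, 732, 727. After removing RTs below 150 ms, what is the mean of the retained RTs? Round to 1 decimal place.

Excluded: 83
Retained (n=13): Σ = 8298
Mean = 8298/13 = 638.3077

638.3 ms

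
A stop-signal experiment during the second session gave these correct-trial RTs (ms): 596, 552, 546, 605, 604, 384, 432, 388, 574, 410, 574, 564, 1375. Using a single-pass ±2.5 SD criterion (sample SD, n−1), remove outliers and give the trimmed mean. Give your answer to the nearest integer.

n = 13, ΣRT = 7604, M = 584.923
Σ(x−M)² = 761518.92; s = √(761518.92/12) = 251.913
Cutoffs: 584.923 ± 2.5·251.913 → [-44.9, 1214.7]
Outside: 1375 → excluded.
Retained (n=12): Σ = 6229, mean = 6229/12 = 519.083

519 ms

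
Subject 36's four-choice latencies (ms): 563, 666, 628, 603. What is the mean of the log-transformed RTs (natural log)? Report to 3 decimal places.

6.420

ln(RT): 6.3333, 6.5013, 6.4425, 6.4019
Σ ln(RT) = 25.6790
Mean = 25.6790/4 = 6.41976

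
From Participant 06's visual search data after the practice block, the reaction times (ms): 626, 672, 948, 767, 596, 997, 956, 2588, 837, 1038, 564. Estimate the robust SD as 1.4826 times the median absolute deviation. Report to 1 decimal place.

244.6 ms

Sorted: 564, 596, 626, 672, 767, 837, 948, 956, 997, 1038, 2588 → median = 837
|x − 837| sorted: 0, 70, 111, 119, 160, 165, 201, 211, 241, 273, 1751 → MAD = 165
Robust SD ≈ 1.4826 × 165 = 244.629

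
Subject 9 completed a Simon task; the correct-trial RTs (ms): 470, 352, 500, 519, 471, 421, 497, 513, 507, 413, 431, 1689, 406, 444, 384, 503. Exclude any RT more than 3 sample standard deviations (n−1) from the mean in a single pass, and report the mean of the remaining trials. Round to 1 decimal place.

455.4 ms

n = 16, ΣRT = 8520, M = 532.500
Σ(x−M)² = 1465062.00; s = √(1465062.00/15) = 312.523
Cutoffs: 532.500 ± 3·312.523 → [-405.1, 1470.1]
Outside: 1689 → excluded.
Retained (n=15): Σ = 6831, mean = 6831/15 = 455.400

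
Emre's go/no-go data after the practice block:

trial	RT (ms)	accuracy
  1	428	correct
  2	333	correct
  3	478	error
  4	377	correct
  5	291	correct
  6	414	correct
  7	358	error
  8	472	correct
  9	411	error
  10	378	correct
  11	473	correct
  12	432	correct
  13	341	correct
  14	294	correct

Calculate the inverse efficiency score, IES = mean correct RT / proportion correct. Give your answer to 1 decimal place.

489.8 ms

Correct trials (n=11): 428, 333, 377, 291, 414, 472, 378, 473, 432, 341, 294
Mean correct RT = 4233/11 = 384.8182 ms
Proportion correct = 11/14
IES = 384.8182 / (11/14) = 489.769 ms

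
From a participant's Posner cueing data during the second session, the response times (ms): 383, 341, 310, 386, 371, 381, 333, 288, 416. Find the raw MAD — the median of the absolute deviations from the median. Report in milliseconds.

Sorted: 288, 310, 333, 341, 371, 381, 383, 386, 416 → median = 371
|x − 371|: 12, 30, 61, 15, 0, 10, 38, 83, 45
Sorted deviations: 0, 10, 12, 15, 30, 38, 45, 61, 83 → MAD = 30

30 ms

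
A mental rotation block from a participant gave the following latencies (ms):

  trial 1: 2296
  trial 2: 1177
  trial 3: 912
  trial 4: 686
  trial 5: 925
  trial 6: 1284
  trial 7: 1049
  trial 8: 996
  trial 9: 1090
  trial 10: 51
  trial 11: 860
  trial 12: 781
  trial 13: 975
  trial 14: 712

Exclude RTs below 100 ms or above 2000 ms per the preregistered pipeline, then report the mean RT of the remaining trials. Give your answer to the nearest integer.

Excluded: 51, 2296
Retained (n=12): Σ = 11447
Mean = 11447/12 = 953.9167

954 ms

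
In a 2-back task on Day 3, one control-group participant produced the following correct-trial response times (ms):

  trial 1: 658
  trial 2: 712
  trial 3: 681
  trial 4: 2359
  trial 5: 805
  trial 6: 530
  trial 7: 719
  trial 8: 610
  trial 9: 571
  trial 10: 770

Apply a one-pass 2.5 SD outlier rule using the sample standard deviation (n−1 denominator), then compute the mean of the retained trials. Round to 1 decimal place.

672.9 ms

n = 10, ΣRT = 8415, M = 841.500
Σ(x−M)² = 2624254.50; s = √(2624254.50/9) = 539.985
Cutoffs: 841.500 ± 2.5·539.985 → [-508.5, 2191.5]
Outside: 2359 → excluded.
Retained (n=9): Σ = 6056, mean = 6056/9 = 672.889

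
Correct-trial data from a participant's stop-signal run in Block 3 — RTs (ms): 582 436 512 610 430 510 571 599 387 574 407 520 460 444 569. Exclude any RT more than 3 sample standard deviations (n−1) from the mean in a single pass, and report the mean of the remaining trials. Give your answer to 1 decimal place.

n = 15, ΣRT = 7611, M = 507.400
Σ(x−M)² = 78875.60; s = √(78875.60/14) = 75.060
Cutoffs: 507.400 ± 3·75.060 → [282.2, 732.6]
No RTs fall outside the cutoffs; all 15 retained. Mean = 7611/15 = 507.400

507.4 ms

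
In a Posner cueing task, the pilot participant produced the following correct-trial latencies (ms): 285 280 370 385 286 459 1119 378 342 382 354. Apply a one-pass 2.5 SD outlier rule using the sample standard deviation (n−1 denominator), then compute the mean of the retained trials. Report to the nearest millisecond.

n = 11, ΣRT = 4640, M = 421.818
Σ(x−M)² = 563239.64; s = √(563239.64/10) = 237.327
Cutoffs: 421.818 ± 2.5·237.327 → [-171.5, 1015.1]
Outside: 1119 → excluded.
Retained (n=10): Σ = 3521, mean = 3521/10 = 352.100

352 ms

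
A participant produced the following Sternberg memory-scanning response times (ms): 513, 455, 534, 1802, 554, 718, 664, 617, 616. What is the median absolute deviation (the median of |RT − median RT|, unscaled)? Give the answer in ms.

Sorted: 455, 513, 534, 554, 616, 617, 664, 718, 1802 → median = 616
|x − 616|: 103, 161, 82, 1186, 62, 102, 48, 1, 0
Sorted deviations: 0, 1, 48, 62, 82, 102, 103, 161, 1186 → MAD = 82

82 ms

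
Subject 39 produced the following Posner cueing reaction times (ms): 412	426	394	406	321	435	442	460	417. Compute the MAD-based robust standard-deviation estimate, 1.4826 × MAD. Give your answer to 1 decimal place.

Sorted: 321, 394, 406, 412, 417, 426, 435, 442, 460 → median = 417
|x − 417| sorted: 0, 5, 9, 11, 18, 23, 25, 43, 96 → MAD = 18
Robust SD ≈ 1.4826 × 18 = 26.687

26.7 ms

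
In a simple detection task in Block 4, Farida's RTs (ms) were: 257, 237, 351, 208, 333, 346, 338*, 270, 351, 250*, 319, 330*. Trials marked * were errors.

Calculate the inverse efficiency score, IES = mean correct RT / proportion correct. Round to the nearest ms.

Correct trials (n=9): 257, 237, 351, 208, 333, 346, 270, 351, 319
Mean correct RT = 2672/9 = 296.8889 ms
Proportion correct = 9/12
IES = 296.8889 / (9/12) = 395.852 ms

396 ms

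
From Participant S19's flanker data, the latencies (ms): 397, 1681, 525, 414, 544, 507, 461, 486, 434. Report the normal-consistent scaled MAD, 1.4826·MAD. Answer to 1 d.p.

Sorted: 397, 414, 434, 461, 486, 507, 525, 544, 1681 → median = 486
|x − 486| sorted: 0, 21, 25, 39, 52, 58, 72, 89, 1195 → MAD = 52
Robust SD ≈ 1.4826 × 52 = 77.095

77.1 ms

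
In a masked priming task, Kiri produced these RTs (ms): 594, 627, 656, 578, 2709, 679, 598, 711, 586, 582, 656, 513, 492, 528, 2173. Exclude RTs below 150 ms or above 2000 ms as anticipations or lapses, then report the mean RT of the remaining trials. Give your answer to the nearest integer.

600 ms

Excluded: 2173, 2709
Retained (n=13): Σ = 7800
Mean = 7800/13 = 600.0000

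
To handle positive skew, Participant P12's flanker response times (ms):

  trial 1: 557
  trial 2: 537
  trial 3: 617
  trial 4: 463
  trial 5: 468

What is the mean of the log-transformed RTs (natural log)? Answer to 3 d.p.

6.264

ln(RT): 6.3226, 6.2860, 6.4249, 6.1377, 6.1485
Σ ln(RT) = 31.3196
Mean = 31.3196/5 = 6.26393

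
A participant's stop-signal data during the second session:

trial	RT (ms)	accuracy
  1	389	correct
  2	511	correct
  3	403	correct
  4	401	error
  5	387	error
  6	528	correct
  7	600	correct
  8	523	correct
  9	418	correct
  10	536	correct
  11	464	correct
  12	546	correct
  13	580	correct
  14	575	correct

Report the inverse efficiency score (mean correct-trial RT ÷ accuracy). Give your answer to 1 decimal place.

590.4 ms

Correct trials (n=12): 389, 511, 403, 528, 600, 523, 418, 536, 464, 546, 580, 575
Mean correct RT = 6073/12 = 506.0833 ms
Proportion correct = 12/14
IES = 506.0833 / (12/14) = 590.431 ms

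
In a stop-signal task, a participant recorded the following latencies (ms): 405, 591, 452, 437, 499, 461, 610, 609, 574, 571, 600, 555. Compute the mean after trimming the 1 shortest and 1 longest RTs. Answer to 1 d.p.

534.9 ms

Sorted: 405, 437, 452, 461, 499, 555, 571, 574, 591, 600, 609, 610
Drop lowest 1 (405) and highest 1 (610)
Remaining (n=10): Σ = 5349, mean = 5349/10 = 534.900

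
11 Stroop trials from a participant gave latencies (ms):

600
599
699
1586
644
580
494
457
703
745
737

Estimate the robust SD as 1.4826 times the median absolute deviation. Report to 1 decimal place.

Sorted: 457, 494, 580, 599, 600, 644, 699, 703, 737, 745, 1586 → median = 644
|x − 644| sorted: 0, 44, 45, 55, 59, 64, 93, 101, 150, 187, 942 → MAD = 64
Robust SD ≈ 1.4826 × 64 = 94.886

94.9 ms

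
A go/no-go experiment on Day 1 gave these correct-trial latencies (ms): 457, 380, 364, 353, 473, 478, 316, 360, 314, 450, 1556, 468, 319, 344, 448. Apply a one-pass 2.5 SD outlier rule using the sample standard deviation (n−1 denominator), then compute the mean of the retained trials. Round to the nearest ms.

395 ms

n = 15, ΣRT = 7080, M = 472.000
Σ(x−M)² = 1312320.00; s = √(1312320.00/14) = 306.165
Cutoffs: 472.000 ± 2.5·306.165 → [-293.4, 1237.4]
Outside: 1556 → excluded.
Retained (n=14): Σ = 5524, mean = 5524/14 = 394.571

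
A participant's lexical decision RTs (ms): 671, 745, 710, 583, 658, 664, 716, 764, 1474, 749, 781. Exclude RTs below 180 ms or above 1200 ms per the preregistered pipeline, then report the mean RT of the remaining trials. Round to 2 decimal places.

704.10 ms

Excluded: 1474
Retained (n=10): Σ = 7041
Mean = 7041/10 = 704.1000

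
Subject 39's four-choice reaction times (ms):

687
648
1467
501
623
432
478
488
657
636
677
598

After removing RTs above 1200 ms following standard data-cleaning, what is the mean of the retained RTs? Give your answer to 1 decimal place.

Excluded: 1467
Retained (n=11): Σ = 6425
Mean = 6425/11 = 584.0909

584.1 ms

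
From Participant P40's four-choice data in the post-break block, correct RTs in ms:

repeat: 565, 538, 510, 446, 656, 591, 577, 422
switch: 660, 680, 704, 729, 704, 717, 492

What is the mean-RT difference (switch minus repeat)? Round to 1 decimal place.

131.3 ms

M(repeat) = 4305/8 = 538.125
M(switch) = 4686/7 = 669.429
Difference = 669.429 − 538.125 = 131.304 ms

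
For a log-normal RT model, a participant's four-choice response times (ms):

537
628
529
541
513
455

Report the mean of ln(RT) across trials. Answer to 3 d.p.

6.276

ln(RT): 6.2860, 6.4425, 6.2710, 6.2934, 6.2403, 6.1203
Σ ln(RT) = 37.6535
Mean = 37.6535/6 = 6.27559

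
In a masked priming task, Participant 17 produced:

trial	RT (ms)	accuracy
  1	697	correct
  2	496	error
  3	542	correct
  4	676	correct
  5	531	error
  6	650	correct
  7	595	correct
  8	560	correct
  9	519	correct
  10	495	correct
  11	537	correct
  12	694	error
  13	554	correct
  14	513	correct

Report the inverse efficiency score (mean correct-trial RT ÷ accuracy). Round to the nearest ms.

Correct trials (n=11): 697, 542, 676, 650, 595, 560, 519, 495, 537, 554, 513
Mean correct RT = 6338/11 = 576.1818 ms
Proportion correct = 11/14
IES = 576.1818 / (11/14) = 733.322 ms

733 ms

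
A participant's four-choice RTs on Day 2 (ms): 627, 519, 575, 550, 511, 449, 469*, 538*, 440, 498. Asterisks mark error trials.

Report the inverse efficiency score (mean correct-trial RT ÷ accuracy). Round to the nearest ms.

Correct trials (n=8): 627, 519, 575, 550, 511, 449, 440, 498
Mean correct RT = 4169/8 = 521.1250 ms
Proportion correct = 8/10
IES = 521.1250 / (8/10) = 651.406 ms

651 ms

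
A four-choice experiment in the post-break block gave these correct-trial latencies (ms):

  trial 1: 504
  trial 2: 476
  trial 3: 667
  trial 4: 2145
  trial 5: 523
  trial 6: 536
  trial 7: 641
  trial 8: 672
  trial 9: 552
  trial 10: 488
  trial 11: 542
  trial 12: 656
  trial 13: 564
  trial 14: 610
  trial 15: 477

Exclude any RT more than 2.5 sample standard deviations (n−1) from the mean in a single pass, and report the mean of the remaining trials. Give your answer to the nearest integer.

n = 15, ΣRT = 10053, M = 670.200
Σ(x−M)² = 2396948.40; s = √(2396948.40/14) = 413.776
Cutoffs: 670.200 ± 2.5·413.776 → [-364.2, 1704.6]
Outside: 2145 → excluded.
Retained (n=14): Σ = 7908, mean = 7908/14 = 564.857

565 ms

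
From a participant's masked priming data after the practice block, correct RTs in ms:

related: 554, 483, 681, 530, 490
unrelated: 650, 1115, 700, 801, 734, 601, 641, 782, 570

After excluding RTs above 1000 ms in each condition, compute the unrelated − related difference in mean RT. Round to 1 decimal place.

unrelated: exclude 1115
M(related) = 2738/5 = 547.600
M(unrelated) = 5479/8 = 684.875
Difference = 684.875 − 547.600 = 137.275 ms

137.3 ms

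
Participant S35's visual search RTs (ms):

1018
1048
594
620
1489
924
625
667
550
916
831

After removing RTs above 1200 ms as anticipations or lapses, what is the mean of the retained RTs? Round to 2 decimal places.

Excluded: 1489
Retained (n=10): Σ = 7793
Mean = 7793/10 = 779.3000

779.30 ms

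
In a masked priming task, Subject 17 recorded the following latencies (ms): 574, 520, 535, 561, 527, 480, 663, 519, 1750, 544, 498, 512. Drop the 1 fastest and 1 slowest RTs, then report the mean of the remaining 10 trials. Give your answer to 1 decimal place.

545.3 ms

Sorted: 480, 498, 512, 519, 520, 527, 535, 544, 561, 574, 663, 1750
Drop lowest 1 (480) and highest 1 (1750)
Remaining (n=10): Σ = 5453, mean = 5453/10 = 545.300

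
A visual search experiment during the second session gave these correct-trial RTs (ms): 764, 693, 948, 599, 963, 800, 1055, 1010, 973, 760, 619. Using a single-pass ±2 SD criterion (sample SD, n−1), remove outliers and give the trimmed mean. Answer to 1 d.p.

834.9 ms

n = 11, ΣRT = 9184, M = 834.909
Σ(x−M)² = 261628.91; s = √(261628.91/10) = 161.749
Cutoffs: 834.909 ± 2·161.749 → [511.4, 1158.4]
No RTs fall outside the cutoffs; all 11 retained. Mean = 9184/11 = 834.909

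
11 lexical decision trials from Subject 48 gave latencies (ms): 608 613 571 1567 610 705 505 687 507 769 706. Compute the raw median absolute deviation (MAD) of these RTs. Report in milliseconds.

Sorted: 505, 507, 571, 608, 610, 613, 687, 705, 706, 769, 1567 → median = 613
|x − 613|: 5, 0, 42, 954, 3, 92, 108, 74, 106, 156, 93
Sorted deviations: 0, 3, 5, 42, 74, 92, 93, 106, 108, 156, 954 → MAD = 92

92 ms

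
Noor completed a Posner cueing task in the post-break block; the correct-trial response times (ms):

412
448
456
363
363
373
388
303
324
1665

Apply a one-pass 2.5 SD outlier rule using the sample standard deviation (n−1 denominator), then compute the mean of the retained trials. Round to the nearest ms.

381 ms

n = 10, ΣRT = 5095, M = 509.500
Σ(x−M)² = 1504702.50; s = √(1504702.50/9) = 408.888
Cutoffs: 509.500 ± 2.5·408.888 → [-512.7, 1531.7]
Outside: 1665 → excluded.
Retained (n=9): Σ = 3430, mean = 3430/9 = 381.111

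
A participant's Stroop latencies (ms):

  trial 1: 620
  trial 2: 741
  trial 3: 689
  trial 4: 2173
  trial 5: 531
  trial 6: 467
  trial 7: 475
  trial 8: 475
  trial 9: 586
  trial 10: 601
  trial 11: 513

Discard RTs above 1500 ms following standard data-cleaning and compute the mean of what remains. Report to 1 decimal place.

Excluded: 2173
Retained (n=10): Σ = 5698
Mean = 5698/10 = 569.8000

569.8 ms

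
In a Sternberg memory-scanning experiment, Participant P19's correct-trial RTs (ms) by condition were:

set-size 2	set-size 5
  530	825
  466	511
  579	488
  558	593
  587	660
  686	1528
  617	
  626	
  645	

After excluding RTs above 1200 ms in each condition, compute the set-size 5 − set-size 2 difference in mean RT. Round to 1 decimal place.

set-size 5: exclude 1528
M(set-size 2) = 5294/9 = 588.222
M(set-size 5) = 3077/5 = 615.400
Difference = 615.400 − 588.222 = 27.178 ms

27.2 ms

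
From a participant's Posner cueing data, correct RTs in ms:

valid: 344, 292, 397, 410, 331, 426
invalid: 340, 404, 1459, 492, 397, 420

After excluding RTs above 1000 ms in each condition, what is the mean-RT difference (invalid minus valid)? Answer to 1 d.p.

43.9 ms

invalid: exclude 1459
M(valid) = 2200/6 = 366.667
M(invalid) = 2053/5 = 410.600
Difference = 410.600 − 366.667 = 43.933 ms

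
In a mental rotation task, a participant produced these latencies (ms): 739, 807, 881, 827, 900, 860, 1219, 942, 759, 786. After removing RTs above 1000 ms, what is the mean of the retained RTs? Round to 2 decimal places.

Excluded: 1219
Retained (n=9): Σ = 7501
Mean = 7501/9 = 833.4444

833.44 ms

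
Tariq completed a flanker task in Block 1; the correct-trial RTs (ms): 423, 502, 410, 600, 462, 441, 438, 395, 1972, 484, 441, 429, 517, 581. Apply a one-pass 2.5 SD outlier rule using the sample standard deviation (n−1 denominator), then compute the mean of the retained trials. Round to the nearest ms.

471 ms

n = 14, ΣRT = 8095, M = 578.214
Σ(x−M)² = 2140594.36; s = √(2140594.36/13) = 405.785
Cutoffs: 578.214 ± 2.5·405.785 → [-436.2, 1592.7]
Outside: 1972 → excluded.
Retained (n=13): Σ = 6123, mean = 6123/13 = 471.000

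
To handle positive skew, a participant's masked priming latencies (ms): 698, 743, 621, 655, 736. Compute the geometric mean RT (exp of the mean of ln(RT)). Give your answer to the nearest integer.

689 ms

ln(RT): 6.5482, 6.6107, 6.4313, 6.4846, 6.6012
Mean ln(RT) = 32.6761/5 = 6.53522
Geometric mean = exp(6.53522) = 688.99 ms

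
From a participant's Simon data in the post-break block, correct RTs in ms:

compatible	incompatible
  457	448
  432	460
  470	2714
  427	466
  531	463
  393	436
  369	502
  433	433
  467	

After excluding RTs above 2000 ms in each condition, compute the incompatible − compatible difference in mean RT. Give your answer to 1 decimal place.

incompatible: exclude 2714
M(compatible) = 3979/9 = 442.111
M(incompatible) = 3208/7 = 458.286
Difference = 458.286 − 442.111 = 16.175 ms

16.2 ms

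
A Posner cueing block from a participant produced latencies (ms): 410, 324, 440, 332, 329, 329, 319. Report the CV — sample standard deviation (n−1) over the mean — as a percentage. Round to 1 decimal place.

13.8%

n = 7, Σ = 2483, M = 354.7143
Σ(x−M)² = 14387.429; s = √(14387.429/6) = 48.9684
CV = 48.9684 / 354.7143 = 0.13805 = 13.805%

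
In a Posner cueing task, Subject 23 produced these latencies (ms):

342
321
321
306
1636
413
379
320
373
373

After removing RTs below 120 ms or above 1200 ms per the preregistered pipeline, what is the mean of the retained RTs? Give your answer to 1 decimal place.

349.8 ms

Excluded: 1636
Retained (n=9): Σ = 3148
Mean = 3148/9 = 349.7778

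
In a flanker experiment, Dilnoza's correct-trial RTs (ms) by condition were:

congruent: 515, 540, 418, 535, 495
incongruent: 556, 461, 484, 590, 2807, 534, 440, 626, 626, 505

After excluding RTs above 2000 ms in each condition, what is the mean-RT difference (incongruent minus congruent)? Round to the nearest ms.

incongruent: exclude 2807
M(congruent) = 2503/5 = 500.600
M(incongruent) = 4822/9 = 535.778
Difference = 535.778 − 500.600 = 35.178 ms

35 ms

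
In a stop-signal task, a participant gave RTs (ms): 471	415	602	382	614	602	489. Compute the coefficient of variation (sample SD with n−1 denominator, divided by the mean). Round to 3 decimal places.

0.188

n = 7, Σ = 3575, M = 510.7143
Σ(x−M)² = 55111.429; s = √(55111.429/6) = 95.8396
CV = 95.8396 / 510.7143 = 0.18766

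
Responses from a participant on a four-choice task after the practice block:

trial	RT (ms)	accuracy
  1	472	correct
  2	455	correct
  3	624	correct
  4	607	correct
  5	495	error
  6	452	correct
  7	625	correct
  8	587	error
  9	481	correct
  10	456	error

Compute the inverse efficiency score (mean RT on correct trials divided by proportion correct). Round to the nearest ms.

Correct trials (n=7): 472, 455, 624, 607, 452, 625, 481
Mean correct RT = 3716/7 = 530.8571 ms
Proportion correct = 7/10
IES = 530.8571 / (7/10) = 758.367 ms

758 ms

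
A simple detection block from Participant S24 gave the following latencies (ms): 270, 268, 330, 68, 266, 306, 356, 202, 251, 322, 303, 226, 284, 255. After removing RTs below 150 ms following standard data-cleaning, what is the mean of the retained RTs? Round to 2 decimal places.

279.92 ms

Excluded: 68
Retained (n=13): Σ = 3639
Mean = 3639/13 = 279.9231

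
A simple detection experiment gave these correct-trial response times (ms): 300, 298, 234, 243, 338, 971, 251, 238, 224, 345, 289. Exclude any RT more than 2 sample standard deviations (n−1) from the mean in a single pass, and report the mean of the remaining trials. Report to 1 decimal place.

276.0 ms

n = 11, ΣRT = 3731, M = 339.182
Σ(x−M)² = 456573.64; s = √(456573.64/10) = 213.676
Cutoffs: 339.182 ± 2·213.676 → [-88.2, 766.5]
Outside: 971 → excluded.
Retained (n=10): Σ = 2760, mean = 2760/10 = 276.000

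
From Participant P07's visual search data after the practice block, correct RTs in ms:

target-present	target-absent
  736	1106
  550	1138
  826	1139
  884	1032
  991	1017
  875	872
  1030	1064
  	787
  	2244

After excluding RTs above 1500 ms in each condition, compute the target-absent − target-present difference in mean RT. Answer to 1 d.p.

177.7 ms

target-absent: exclude 2244
M(target-present) = 5892/7 = 841.714
M(target-absent) = 8155/8 = 1019.375
Difference = 1019.375 − 841.714 = 177.661 ms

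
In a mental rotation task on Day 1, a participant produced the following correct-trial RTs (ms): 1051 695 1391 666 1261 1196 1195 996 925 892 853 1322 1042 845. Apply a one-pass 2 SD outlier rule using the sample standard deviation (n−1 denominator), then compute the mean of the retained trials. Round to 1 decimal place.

1023.6 ms

n = 14, ΣRT = 14330, M = 1023.571
Σ(x−M)² = 665233.43; s = √(665233.43/13) = 226.212
Cutoffs: 1023.571 ± 2·226.212 → [571.1, 1476.0]
No RTs fall outside the cutoffs; all 14 retained. Mean = 14330/14 = 1023.571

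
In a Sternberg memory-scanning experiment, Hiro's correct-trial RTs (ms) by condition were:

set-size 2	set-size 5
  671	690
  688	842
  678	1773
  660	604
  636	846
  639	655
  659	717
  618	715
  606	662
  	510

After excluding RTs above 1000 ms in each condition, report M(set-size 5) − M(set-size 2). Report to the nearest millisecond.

set-size 5: exclude 1773
M(set-size 2) = 5855/9 = 650.556
M(set-size 5) = 6241/9 = 693.444
Difference = 693.444 − 650.556 = 42.889 ms

43 ms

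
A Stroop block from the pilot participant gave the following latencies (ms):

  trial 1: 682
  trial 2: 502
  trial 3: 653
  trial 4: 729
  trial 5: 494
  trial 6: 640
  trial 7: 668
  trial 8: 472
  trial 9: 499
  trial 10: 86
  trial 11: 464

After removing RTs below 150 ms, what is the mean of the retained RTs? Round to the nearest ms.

Excluded: 86
Retained (n=10): Σ = 5803
Mean = 5803/10 = 580.3000

580 ms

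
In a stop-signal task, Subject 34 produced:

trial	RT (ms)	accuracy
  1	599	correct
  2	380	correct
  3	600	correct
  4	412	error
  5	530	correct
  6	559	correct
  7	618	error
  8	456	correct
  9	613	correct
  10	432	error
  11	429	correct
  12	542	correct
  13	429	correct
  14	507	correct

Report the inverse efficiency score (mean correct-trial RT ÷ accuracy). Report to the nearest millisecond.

Correct trials (n=11): 599, 380, 600, 530, 559, 456, 613, 429, 542, 429, 507
Mean correct RT = 5644/11 = 513.0909 ms
Proportion correct = 11/14
IES = 513.0909 / (11/14) = 653.025 ms

653 ms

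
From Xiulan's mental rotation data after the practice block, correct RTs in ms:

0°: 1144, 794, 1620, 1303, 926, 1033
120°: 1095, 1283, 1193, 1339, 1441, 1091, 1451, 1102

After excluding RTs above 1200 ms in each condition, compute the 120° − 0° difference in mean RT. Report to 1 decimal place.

146.0 ms

0°: exclude 1620, 1303
120°: exclude 1283, 1339, 1441, 1451
M(0°) = 3897/4 = 974.250
M(120°) = 4481/4 = 1120.250
Difference = 1120.250 − 974.250 = 146.000 ms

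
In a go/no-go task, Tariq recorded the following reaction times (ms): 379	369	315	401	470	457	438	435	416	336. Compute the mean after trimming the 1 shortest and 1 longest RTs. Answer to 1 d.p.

403.9 ms

Sorted: 315, 336, 369, 379, 401, 416, 435, 438, 457, 470
Drop lowest 1 (315) and highest 1 (470)
Remaining (n=8): Σ = 3231, mean = 3231/8 = 403.875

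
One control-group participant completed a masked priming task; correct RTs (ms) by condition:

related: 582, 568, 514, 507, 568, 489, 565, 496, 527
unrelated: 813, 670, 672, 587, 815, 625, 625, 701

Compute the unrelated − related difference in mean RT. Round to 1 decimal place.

153.4 ms

M(related) = 4816/9 = 535.111
M(unrelated) = 5508/8 = 688.500
Difference = 688.500 − 535.111 = 153.389 ms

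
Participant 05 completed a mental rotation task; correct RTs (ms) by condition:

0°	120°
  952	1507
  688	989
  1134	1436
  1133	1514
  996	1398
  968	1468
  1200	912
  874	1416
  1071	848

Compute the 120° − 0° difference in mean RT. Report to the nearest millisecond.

M(0°) = 9016/9 = 1001.778
M(120°) = 11488/9 = 1276.444
Difference = 1276.444 − 1001.778 = 274.667 ms

275 ms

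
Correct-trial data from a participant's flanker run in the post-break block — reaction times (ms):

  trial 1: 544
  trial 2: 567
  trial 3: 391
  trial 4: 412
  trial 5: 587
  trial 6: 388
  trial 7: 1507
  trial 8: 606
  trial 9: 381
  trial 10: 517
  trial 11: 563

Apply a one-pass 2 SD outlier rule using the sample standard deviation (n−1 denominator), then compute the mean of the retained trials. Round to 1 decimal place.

495.6 ms

n = 11, ΣRT = 6463, M = 587.545
Σ(x−M)² = 1005560.73; s = √(1005560.73/10) = 317.106
Cutoffs: 587.545 ± 2·317.106 → [-46.7, 1221.8]
Outside: 1507 → excluded.
Retained (n=10): Σ = 4956, mean = 4956/10 = 495.600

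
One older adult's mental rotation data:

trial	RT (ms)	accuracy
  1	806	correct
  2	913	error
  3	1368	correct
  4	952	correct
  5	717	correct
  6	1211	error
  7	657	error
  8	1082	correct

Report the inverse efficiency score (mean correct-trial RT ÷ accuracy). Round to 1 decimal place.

Correct trials (n=5): 806, 1368, 952, 717, 1082
Mean correct RT = 4925/5 = 985.0000 ms
Proportion correct = 5/8
IES = 985.0000 / (5/8) = 1576.000 ms

1576.0 ms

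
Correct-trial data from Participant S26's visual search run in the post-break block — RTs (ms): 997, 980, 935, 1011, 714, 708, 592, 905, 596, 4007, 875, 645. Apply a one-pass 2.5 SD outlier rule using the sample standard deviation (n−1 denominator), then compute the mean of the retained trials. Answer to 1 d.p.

814.4 ms

n = 12, ΣRT = 12965, M = 1080.417
Σ(x−M)² = 9616616.92; s = √(9616616.92/11) = 935.007
Cutoffs: 1080.417 ± 2.5·935.007 → [-1257.1, 3417.9]
Outside: 4007 → excluded.
Retained (n=11): Σ = 8958, mean = 8958/11 = 814.364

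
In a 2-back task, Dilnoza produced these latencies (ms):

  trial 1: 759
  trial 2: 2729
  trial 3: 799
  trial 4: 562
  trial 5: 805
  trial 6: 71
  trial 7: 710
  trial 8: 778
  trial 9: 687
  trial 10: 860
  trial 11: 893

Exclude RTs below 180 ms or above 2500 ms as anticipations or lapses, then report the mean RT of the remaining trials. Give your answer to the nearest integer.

761 ms

Excluded: 71, 2729
Retained (n=9): Σ = 6853
Mean = 6853/9 = 761.4444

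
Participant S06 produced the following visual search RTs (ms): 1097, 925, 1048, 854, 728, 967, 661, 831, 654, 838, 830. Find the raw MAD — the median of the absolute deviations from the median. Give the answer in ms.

110 ms

Sorted: 654, 661, 728, 830, 831, 838, 854, 925, 967, 1048, 1097 → median = 838
|x − 838|: 259, 87, 210, 16, 110, 129, 177, 7, 184, 0, 8
Sorted deviations: 0, 7, 8, 16, 87, 110, 129, 177, 184, 210, 259 → MAD = 110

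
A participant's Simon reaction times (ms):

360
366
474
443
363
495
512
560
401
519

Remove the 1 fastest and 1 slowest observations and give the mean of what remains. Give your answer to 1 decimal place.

446.6 ms

Sorted: 360, 363, 366, 401, 443, 474, 495, 512, 519, 560
Drop lowest 1 (360) and highest 1 (560)
Remaining (n=8): Σ = 3573, mean = 3573/8 = 446.625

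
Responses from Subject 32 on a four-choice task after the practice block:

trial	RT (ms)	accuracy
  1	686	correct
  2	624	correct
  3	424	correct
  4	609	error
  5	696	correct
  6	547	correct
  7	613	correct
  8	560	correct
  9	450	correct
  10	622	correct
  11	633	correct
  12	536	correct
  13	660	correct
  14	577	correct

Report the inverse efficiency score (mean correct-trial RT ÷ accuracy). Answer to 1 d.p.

631.9 ms

Correct trials (n=13): 686, 624, 424, 696, 547, 613, 560, 450, 622, 633, 536, 660, 577
Mean correct RT = 7628/13 = 586.7692 ms
Proportion correct = 13/14
IES = 586.7692 / (13/14) = 631.905 ms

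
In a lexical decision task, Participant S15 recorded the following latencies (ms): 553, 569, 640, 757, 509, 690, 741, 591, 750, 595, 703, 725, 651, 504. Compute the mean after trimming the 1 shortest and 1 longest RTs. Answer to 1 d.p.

Sorted: 504, 509, 553, 569, 591, 595, 640, 651, 690, 703, 725, 741, 750, 757
Drop lowest 1 (504) and highest 1 (757)
Remaining (n=12): Σ = 7717, mean = 7717/12 = 643.083

643.1 ms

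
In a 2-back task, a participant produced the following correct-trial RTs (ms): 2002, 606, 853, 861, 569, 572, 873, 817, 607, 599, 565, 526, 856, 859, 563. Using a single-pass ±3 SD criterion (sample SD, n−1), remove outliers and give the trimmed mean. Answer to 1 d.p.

694.7 ms

n = 15, ΣRT = 11728, M = 781.867
Σ(x−M)² = 1865737.73; s = √(1865737.73/14) = 365.058
Cutoffs: 781.867 ± 3·365.058 → [-313.3, 1877.0]
Outside: 2002 → excluded.
Retained (n=14): Σ = 9726, mean = 9726/14 = 694.714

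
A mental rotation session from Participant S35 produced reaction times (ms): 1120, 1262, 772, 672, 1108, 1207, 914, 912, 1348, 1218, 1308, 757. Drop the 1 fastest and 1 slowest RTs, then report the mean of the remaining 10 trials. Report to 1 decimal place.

Sorted: 672, 757, 772, 912, 914, 1108, 1120, 1207, 1218, 1262, 1308, 1348
Drop lowest 1 (672) and highest 1 (1348)
Remaining (n=10): Σ = 10578, mean = 10578/10 = 1057.800

1057.8 ms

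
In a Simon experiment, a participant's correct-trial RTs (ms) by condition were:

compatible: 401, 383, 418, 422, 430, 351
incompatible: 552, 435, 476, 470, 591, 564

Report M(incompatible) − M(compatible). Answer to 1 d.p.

M(compatible) = 2405/6 = 400.833
M(incompatible) = 3088/6 = 514.667
Difference = 514.667 − 400.833 = 113.833 ms

113.8 ms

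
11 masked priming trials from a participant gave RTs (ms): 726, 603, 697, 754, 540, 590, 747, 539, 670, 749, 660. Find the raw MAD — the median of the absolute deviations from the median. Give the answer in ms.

Sorted: 539, 540, 590, 603, 660, 670, 697, 726, 747, 749, 754 → median = 670
|x − 670|: 56, 67, 27, 84, 130, 80, 77, 131, 0, 79, 10
Sorted deviations: 0, 10, 27, 56, 67, 77, 79, 80, 84, 130, 131 → MAD = 77

77 ms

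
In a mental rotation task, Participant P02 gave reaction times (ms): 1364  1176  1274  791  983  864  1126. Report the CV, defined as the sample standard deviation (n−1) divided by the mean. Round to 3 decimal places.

0.196

n = 7, Σ = 7578, M = 1082.5714
Σ(x−M)² = 269163.714; s = √(269163.714/6) = 211.8033
CV = 211.8033 / 1082.5714 = 0.19565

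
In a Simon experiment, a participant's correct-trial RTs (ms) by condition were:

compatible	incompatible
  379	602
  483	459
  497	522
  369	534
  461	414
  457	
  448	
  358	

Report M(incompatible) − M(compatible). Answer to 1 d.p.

M(compatible) = 3452/8 = 431.500
M(incompatible) = 2531/5 = 506.200
Difference = 506.200 − 431.500 = 74.700 ms

74.7 ms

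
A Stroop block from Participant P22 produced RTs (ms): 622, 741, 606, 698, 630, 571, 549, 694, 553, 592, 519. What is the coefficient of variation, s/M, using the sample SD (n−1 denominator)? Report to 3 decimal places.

n = 11, Σ = 6775, M = 615.9091
Σ(x−M)² = 49232.909; s = √(49232.909/10) = 70.1662
CV = 70.1662 / 615.9091 = 0.11392

0.114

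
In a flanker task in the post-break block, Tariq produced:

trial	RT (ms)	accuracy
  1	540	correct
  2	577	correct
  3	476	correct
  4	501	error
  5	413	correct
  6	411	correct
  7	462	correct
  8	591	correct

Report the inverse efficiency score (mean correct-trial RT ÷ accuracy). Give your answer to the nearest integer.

567 ms

Correct trials (n=7): 540, 577, 476, 413, 411, 462, 591
Mean correct RT = 3470/7 = 495.7143 ms
Proportion correct = 7/8
IES = 495.7143 / (7/8) = 566.531 ms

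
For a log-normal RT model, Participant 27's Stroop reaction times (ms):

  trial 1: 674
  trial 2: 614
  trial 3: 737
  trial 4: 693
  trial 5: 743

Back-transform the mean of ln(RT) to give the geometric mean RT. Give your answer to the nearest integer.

691 ms

ln(RT): 6.5132, 6.4200, 6.6026, 6.5410, 6.6107
Mean ln(RT) = 32.6875/5 = 6.53751
Geometric mean = exp(6.53751) = 690.56 ms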